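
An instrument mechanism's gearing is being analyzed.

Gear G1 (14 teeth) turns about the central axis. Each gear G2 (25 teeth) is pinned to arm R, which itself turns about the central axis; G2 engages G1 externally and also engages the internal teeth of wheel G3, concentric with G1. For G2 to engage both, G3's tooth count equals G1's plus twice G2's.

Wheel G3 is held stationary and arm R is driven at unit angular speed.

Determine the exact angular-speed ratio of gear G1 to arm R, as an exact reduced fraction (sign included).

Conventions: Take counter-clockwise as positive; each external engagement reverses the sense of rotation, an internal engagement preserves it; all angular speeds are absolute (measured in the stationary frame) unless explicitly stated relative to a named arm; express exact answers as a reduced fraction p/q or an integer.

39/7

planetary set (14T centre, 25T on arm, 64T internal) — Willis relation
ring teeth: 14 + 2·25 = 64
14(ω_sun−ω_arm) = −64(ω_ring−ω_arm),  ω_ring = 0, ω_arm = 1
ω_sun = 1 − (64/14)(0−1) = 39/7
ω_out/ω_in = 39/7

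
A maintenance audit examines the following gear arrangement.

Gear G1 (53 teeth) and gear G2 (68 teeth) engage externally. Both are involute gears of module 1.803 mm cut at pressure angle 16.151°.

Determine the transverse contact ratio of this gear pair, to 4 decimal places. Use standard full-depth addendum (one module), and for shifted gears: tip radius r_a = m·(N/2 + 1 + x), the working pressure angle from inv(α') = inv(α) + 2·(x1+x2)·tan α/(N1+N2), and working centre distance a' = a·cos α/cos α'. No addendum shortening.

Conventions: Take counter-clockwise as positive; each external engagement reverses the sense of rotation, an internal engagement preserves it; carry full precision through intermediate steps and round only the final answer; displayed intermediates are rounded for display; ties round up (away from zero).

recognized (one external pair, fixed centres): single-mesh tooth geometry, m = 1.803, N1 = 53, N2 = 68
base radii: r_b1 = 45.893735, r_b2 = 58.882528
tip radii: r_a1 = 49.582500, r_a2 = 63.105000
no profile shift: α' = α, a' = a
action lengths: √(r_a1²−r_b1²) = 18.766709, √(r_a2²−r_b2²) = 22.695569
base pitch p_b = π·m·cos α = 5.440733
CR = (18.766709 + 22.695569 − 109.081500·sin 16.15100°)/5.440733 = 2.043678
contact ratio ≈ 2.0437

2.0437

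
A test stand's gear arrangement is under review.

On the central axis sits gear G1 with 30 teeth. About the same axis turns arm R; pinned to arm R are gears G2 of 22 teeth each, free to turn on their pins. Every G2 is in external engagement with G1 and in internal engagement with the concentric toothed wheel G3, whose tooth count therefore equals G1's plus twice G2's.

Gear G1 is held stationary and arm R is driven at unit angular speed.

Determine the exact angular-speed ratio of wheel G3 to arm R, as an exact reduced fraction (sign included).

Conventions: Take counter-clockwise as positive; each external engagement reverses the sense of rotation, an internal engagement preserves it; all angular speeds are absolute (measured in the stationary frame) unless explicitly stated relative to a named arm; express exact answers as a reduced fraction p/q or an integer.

52/37

class = planetary set [G3 = 30+2·22 = 74; Willis about the carrier]
ring teeth: 30 + 2·22 = 74
30(ω_sun−ω_arm) = −74(ω_ring−ω_arm),  ω_sun = 0, ω_arm = 1
ω_ring = 1 − (30/74)(0−1) = 52/37
ω_out/ω_in = 52/37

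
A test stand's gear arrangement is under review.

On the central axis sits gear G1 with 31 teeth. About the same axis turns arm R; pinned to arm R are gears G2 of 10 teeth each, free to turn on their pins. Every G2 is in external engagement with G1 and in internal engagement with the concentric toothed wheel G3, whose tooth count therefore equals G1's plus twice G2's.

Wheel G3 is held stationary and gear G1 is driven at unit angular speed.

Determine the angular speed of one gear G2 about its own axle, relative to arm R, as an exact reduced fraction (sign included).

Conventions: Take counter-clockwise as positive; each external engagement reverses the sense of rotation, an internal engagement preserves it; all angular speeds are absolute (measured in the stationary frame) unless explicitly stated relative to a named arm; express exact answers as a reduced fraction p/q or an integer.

-1581/820

planetary set (31T centre, 10T on arm, 51T internal) — Willis relation
ring teeth: 31 + 2·10 = 51
31(ω_sun−ω_arm) = −51(ω_ring−ω_arm),  ω_ring = 0, ω_sun = 1
31(1−ω_arm) = −51(0−ω_arm)  ⇒  82·ω_arm = 31  ⇒  ω_arm = 31/82
sun–planet mesh: 31·(1−31/82) = −10·(ω_p−ω_arm)  ⇒  ω_p−ω_arm = -1581/820
exact speed ratio = -1581/820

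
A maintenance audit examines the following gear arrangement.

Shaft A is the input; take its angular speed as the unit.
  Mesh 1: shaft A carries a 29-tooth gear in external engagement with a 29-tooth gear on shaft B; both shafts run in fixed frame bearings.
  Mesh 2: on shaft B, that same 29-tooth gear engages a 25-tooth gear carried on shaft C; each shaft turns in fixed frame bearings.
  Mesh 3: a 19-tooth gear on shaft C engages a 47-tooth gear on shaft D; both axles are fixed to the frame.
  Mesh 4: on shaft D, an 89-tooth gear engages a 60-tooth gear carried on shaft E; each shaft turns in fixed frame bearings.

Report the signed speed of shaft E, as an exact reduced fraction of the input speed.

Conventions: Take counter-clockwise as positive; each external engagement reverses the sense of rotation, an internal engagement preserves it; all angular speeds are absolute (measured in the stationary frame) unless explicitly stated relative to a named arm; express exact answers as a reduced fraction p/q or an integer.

4-mesh fixed-axis compound train (all bearings frame-fixed)
mesh 1 [29T→29T]: |ω|/ω_in = 1×29/29 = 1, sense flips to −
mesh 2 [29T→25T]: |ω|/ω_in = 1×29/25 = 29/25, sense flips to +
mesh 3 [19T→47T]: |ω|/ω_in = (29/25)×19/47 = 551/1175, sense flips to −
mesh 4 [89T→60T]: |ω|/ω_in = (551/1175)×89/60 = 49039/70500, sense flips to +
signed output speed (× input speed) = 49039/70500

49039/70500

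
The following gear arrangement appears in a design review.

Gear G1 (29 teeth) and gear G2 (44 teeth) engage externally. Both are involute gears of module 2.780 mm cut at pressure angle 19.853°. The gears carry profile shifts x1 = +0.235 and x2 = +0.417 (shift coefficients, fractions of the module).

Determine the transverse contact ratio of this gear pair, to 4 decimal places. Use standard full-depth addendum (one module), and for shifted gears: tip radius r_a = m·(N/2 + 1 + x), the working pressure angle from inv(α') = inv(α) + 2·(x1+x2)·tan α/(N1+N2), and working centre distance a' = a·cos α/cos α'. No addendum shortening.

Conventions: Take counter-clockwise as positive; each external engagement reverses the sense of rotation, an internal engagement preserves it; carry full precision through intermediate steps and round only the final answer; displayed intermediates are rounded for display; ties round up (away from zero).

class = single-mesh tooth geometry [involute pair 29T × 44T, m = 2.780]
base radii: r_b1 = 37.914257, r_b2 = 57.525079
tip radii: r_a1 = 43.743300, r_a2 = 65.099260
inv(α') = inv(19.853°) + 2·(+0.235+0.417)·tan α/(29+44) = 0.02101696  ⇒  α' = 22.33248°
a' = a·cos α / cos α' = 101.4700·cos 19.853°/cos 22.33248° = 103.178275
action lengths: √(r_a1²−r_b1²) = 21.817090, √(r_a2²−r_b2²) = 30.475874
base pitch p_b = π·m·cos α = 8.214562
CR = (21.817090 + 30.475874 − 103.178275·sin 22.33248°)/8.214562 = 1.593175
contact ratio ≈ 1.5932

1.5932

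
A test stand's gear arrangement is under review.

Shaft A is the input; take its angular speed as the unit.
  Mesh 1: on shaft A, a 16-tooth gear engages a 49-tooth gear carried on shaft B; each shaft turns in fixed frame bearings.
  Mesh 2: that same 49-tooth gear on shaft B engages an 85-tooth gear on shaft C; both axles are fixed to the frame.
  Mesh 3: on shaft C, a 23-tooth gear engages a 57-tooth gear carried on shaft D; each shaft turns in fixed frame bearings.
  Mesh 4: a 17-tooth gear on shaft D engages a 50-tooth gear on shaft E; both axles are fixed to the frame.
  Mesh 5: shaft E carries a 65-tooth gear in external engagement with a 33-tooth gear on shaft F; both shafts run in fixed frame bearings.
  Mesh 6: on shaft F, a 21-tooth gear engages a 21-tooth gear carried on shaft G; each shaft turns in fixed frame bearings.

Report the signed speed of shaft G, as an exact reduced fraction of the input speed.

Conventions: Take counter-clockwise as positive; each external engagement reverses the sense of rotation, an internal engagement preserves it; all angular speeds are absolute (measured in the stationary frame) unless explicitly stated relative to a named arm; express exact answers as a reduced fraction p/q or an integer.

6-mesh fixed-axis compound train (all bearings frame-fixed)
mesh 1 [16T→49T]: |ω|/ω_in = 1×16/49 = 16/49, sense flips to −
mesh 2 [49T→85T]: |ω|/ω_in = (16/49)×49/85 = 16/85, sense flips to +
mesh 3 [23T→57T]: |ω|/ω_in = (16/85)×23/57 = 368/4845, sense flips to −
mesh 4 [17T→50T]: |ω|/ω_in = (368/4845)×17/50 = 184/7125, sense flips to +
mesh 5 [65T→33T]: |ω|/ω_in = (184/7125)×65/33 = 2392/47025, sense flips to −
mesh 6 [21T→21T]: |ω|/ω_in = (2392/47025)×21/21 = 2392/47025, sense flips to +
signed output speed (× input speed) = 2392/47025

2392/47025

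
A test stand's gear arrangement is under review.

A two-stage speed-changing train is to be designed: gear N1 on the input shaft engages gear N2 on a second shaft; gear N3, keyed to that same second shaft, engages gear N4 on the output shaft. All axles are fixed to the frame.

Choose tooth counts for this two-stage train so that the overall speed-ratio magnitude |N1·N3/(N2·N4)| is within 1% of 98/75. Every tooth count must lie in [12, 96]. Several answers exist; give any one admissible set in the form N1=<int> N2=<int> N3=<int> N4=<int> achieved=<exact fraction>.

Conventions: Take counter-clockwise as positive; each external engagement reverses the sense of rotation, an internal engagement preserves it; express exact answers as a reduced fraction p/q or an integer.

N1=14 N2=15 N3=21 N4=15 achieved=98/75

topology: fixed-axis compound train — 2 stages, target 98/75
target = 98/75 in lowest terms: an exact hit needs N1·N3 = k·98 and N2·N4 = k·75 for one integer k, every count in [12, 96]; additionally prefer no 1:1 stage (N1 ≠ N2, N3 ≠ N4)
k = 1…2: no 1:1-free in-range split of k·98 and k·75 into factor pairs; take k = 3
k = 3: N1·N3 = 294 = 14·21, N2·N4 = 225 = 15·15
achieved = 14·21/(15·15) = 98/75; |achieved − target| = 0 ≤ 49/3750 ✓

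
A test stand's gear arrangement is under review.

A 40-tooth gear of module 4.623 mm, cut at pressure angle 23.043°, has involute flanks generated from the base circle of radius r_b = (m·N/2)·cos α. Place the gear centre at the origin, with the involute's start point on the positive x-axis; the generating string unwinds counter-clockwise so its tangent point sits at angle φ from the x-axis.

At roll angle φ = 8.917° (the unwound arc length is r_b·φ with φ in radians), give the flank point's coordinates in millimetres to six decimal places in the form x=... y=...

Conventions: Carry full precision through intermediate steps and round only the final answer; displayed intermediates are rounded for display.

recognized (one wheel, involute flank): single-mesh tooth geometry, m = 4.623, N = 40
pitch radius r_p = m·N/2 = 4.623·40/2 = 92.460000
base radius r_b = r_p·cos α = 92.460000·cos 23.043° = 85.082742
roll angle φ = 8.917° = 0.15563101 rad
x = r_b·(cos φ + φ·sin φ) = 86.106906
y = r_b·(sin φ − φ·cos φ) = 0.106649

x=86.106906 y=0.106649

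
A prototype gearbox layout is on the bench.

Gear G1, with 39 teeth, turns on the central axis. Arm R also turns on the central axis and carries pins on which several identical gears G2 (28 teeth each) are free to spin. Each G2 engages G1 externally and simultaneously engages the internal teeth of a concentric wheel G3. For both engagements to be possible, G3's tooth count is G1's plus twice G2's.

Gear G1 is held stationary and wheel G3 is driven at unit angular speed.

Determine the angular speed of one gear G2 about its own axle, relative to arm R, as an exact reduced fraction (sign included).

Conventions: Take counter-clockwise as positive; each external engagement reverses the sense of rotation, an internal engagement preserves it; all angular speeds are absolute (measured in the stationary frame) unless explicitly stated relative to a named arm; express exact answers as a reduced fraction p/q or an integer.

3705/3752

topology: planetary set — G1 39T / G2 28T / G3 95T, arm = carrier (Willis)
ring teeth: 39 + 2·28 = 95
39(ω_sun−ω_arm) = −95(ω_ring−ω_arm),  ω_sun = 0, ω_ring = 1
39(0−ω_arm) = −95(1−ω_arm)  ⇒  134·ω_arm = 95  ⇒  ω_arm = 95/134
sun–planet mesh: 39·(0−95/134) = −28·(ω_p−ω_arm)  ⇒  ω_p−ω_arm = 3705/3752
exact speed ratio = 3705/3752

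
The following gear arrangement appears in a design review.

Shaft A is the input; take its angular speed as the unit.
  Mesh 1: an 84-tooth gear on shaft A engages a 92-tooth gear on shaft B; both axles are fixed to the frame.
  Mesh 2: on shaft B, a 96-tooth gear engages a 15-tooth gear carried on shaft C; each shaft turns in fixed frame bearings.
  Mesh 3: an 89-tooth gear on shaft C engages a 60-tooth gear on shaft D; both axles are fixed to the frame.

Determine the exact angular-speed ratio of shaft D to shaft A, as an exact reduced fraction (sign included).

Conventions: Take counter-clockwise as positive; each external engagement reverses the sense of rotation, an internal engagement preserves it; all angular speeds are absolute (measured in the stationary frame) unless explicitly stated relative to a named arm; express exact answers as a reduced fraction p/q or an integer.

-4984/575

class = fixed-axis compound train [3 meshes; 3 ratios multiply, 3 sense flips]
mesh 1 [84T→92T]: running ratio 21/23, sense −
mesh 2 [96T→15T]: running ratio 672/115, sense +
mesh 3 [89T→60T]: running ratio 4984/575, sense −
ω_out/ω_in = -4984/575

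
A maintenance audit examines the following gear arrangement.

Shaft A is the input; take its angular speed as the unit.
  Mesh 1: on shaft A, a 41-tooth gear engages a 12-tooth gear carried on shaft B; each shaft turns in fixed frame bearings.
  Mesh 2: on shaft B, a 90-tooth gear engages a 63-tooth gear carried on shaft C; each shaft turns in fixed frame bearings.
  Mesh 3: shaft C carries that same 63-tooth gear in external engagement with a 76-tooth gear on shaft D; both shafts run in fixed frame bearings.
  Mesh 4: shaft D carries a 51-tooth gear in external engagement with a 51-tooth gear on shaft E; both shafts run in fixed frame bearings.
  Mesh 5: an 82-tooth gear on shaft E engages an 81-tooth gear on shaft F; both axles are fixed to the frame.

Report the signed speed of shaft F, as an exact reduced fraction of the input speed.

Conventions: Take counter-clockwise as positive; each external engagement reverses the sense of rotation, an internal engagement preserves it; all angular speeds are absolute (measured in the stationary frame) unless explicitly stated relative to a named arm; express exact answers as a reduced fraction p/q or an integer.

-8405/2052

5-mesh fixed-axis compound train (all bearings frame-fixed)
mesh 1 [41T→12T]: |ω|/ω_in = 1×41/12 = 41/12, sense flips to −
mesh 2 [90T→63T]: |ω|/ω_in = (41/12)×90/63 = 205/42, sense flips to +
mesh 3 [63T→76T]: |ω|/ω_in = (205/42)×63/76 = 615/152, sense flips to −
mesh 4 [51T→51T]: |ω|/ω_in = (615/152)×51/51 = 615/152, sense flips to +
mesh 5 [82T→81T]: |ω|/ω_in = (615/152)×82/81 = 8405/2052, sense flips to −
signed output speed (× input speed) = -8405/2052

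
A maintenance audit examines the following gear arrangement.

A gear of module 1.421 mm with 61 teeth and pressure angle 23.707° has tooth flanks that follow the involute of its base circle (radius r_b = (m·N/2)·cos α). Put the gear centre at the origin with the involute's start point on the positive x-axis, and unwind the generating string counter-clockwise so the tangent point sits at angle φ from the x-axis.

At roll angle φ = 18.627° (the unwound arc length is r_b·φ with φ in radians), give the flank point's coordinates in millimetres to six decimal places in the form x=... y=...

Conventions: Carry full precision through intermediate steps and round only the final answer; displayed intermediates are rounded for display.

single-mesh involute tooth geometry (61T wheel at module 1.421)
pitch radius r_p = m·N/2 = 1.421·61/2 = 43.340500
base radius r_b = r_p·cos α = 43.340500·cos 23.707° = 39.683146
roll angle φ = 18.627° = 0.32510248 rad
x = r_b·(cos φ + φ·sin φ) = 41.725147
y = r_b·(sin φ − φ·cos φ) = 0.449727

x=41.725147 y=0.449727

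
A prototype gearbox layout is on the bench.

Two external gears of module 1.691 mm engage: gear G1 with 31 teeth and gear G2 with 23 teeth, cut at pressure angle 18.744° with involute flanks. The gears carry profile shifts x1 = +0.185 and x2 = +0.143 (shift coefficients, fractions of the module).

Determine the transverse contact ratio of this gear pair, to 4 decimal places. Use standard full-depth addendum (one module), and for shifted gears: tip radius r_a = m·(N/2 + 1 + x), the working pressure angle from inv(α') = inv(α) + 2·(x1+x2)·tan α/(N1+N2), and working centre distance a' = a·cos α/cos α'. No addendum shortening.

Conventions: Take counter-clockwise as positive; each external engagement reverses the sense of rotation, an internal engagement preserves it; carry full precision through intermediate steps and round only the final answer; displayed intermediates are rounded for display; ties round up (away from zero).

class = single-mesh tooth geometry [involute pair 31T × 23T, m = 1.691]
base radii: r_b1 = 24.820394, r_b2 = 18.415131
tip radii: r_a1 = 28.214335, r_a2 = 21.379313
inv(α') = inv(18.744°) + 2·(+0.185+0.143)·tan α/(31+23) = 0.01631528  ⇒  α' = 20.59100°
a' = a·cos α / cos α' = 45.6570·cos 18.744°/cos 20.59100° = 46.186137
action lengths: √(r_a1²−r_b1²) = 13.416286, √(r_a2²−r_b2²) = 10.860846
base pitch p_b = π·m·cos α = 5.030682
CR = (13.416286 + 10.860846 − 46.186137·sin 20.59100°)/5.030682 = 1.596944
contact ratio ≈ 1.5969

1.5969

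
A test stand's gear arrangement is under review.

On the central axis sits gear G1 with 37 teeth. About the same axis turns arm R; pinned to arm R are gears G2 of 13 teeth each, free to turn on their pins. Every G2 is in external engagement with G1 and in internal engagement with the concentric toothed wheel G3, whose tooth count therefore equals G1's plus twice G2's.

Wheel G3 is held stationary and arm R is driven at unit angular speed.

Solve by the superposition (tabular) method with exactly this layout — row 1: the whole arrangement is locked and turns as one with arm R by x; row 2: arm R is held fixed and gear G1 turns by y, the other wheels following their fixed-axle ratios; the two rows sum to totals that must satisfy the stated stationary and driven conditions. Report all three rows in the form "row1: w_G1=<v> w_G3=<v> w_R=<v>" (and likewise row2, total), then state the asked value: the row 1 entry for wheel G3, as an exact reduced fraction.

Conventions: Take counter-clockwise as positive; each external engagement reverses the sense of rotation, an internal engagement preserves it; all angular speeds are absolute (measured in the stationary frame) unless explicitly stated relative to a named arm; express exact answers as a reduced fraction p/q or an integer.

recognized (axles ride arm R): planetary set, 37/13/63 teeth
row 1 — lock + rotate with arm: ω_sun = ω_ring = ω_arm = x
superposition row 2 [arm held]: sun y, ring −(37/63)·y, arm 0
boundary: total ω_ring = x − (37/63)·y = 0 and total ω_arm = x = 1  ⇒  y = 63/37, x = 1
row 2 ring = −(37/63)·63/37 = -1
totals (row 1 + row 2): sun 1 + 63/37 = 100/37, ring 1 + (-1) = 0, arm 1 + 0 = 1
asked cell (row1, ring) = 1

row1: w_G1=1 w_G3=1 w_R=1
row2: w_G1=63/37 w_G3=-1 w_R=0
total: w_G1=100/37 w_G3=0 w_R=1
asked value: 1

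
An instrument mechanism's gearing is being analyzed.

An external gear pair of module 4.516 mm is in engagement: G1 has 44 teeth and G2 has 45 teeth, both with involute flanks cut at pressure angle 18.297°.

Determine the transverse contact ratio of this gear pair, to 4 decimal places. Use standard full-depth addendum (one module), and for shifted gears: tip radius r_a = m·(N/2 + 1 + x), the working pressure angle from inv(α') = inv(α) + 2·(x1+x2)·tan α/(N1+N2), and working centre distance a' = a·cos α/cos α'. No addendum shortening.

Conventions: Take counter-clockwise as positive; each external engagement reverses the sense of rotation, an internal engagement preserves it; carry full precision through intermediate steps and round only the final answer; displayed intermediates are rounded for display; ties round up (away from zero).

single-mesh involute tooth geometry (44T engaging 45T at module 4.516)
base radii: r_b1 = 94.328953, r_b2 = 96.472793
tip radii: r_a1 = 103.868000, r_a2 = 106.126000
no profile shift: α' = α, a' = a
action lengths: √(r_a1²−r_b1²) = 43.481145, √(r_a2²−r_b2²) = 44.223614
base pitch p_b = π·m·cos α = 13.470143
CR = (43.481145 + 44.223614 − 200.962000·sin 18.29700°)/13.470143 = 1.827315
contact ratio ≈ 1.8273

1.8273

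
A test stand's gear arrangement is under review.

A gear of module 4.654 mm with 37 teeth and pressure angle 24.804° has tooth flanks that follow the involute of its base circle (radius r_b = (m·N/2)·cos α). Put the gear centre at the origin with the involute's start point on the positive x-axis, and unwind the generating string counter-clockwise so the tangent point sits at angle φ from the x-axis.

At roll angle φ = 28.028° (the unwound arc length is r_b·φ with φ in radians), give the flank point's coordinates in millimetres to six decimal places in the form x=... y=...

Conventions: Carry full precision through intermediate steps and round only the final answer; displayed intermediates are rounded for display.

class = single-mesh tooth geometry [base-circle involute, m = 4.654, 37T]
pitch radius r_p = m·N/2 = 4.654·37/2 = 86.099000
base radius r_b = r_p·cos α = 86.099000·cos 24.804° = 78.156212
roll angle φ = 28.028° = 0.48918088 rad
x = r_b·(cos φ + φ·sin φ) = 86.955477
y = r_b·(sin φ − φ·cos φ) = 2.977298

x=86.955477 y=2.977298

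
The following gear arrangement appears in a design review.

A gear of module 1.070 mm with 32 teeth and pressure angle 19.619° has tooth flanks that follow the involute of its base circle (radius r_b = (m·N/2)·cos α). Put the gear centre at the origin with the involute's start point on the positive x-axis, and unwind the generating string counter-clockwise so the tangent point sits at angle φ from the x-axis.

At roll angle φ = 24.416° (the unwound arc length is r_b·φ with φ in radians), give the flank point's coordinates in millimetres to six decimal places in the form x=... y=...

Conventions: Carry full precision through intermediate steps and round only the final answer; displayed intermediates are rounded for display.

recognized (one wheel, involute flank): single-mesh tooth geometry, m = 1.070, N = 32
pitch radius r_p = m·N/2 = 1.070·32/2 = 17.120000
base radius r_b = r_p·cos α = 17.120000·cos 19.619° = 16.126118
roll angle φ = 24.416° = 0.42613959 rad
x = r_b·(cos φ + φ·sin φ) = 17.524523
y = r_b·(sin φ − φ·cos φ) = 0.408467

x=17.524523 y=0.408467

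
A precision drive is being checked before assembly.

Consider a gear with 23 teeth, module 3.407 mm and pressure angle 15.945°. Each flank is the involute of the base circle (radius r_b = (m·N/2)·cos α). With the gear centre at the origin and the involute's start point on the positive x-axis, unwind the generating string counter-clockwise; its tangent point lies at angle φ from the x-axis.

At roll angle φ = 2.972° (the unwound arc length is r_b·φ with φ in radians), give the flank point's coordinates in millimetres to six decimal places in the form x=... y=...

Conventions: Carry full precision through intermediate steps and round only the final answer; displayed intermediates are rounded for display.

topology: single-mesh involute geometry — m = 3.407, N = 23
pitch radius r_p = m·N/2 = 3.407·23/2 = 39.180500
base radius r_b = r_p·cos α = 39.180500·cos 15.945° = 37.673063
roll angle φ = 2.972° = 0.05187119 rad
x = r_b·(cos φ + φ·sin φ) = 37.723711
y = r_b·(sin φ − φ·cos φ) = 0.001752

x=37.723711 y=0.001752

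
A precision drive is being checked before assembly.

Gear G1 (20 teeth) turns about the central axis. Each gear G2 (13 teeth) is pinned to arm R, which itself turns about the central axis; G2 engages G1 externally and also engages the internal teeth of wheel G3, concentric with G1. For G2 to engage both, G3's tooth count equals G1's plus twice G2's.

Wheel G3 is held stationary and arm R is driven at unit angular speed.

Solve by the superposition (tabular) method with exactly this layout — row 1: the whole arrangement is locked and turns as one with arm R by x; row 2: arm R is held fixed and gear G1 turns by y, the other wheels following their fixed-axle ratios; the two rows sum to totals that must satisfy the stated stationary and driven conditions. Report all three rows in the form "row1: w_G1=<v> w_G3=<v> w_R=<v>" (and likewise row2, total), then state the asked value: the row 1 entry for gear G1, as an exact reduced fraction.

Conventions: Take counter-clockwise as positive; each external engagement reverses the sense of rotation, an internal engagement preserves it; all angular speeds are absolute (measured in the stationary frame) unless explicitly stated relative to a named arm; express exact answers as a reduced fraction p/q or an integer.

row1: w_G1=1 w_G3=1 w_R=1
row2: w_G1=23/10 w_G3=-1 w_R=0
total: w_G1=33/10 w_G3=0 w_R=1
asked value: 1

planetary set (20T centre, 13T on arm, 46T internal) — Willis relation
row 1: whole set turns with the arm by x
row 2: sun turns y, ring = −(20/46)·y, arm 0
boundary: total ω_ring = x − (20/46)·y = 0 and total ω_arm = x = 1  ⇒  y = 23/10, x = 1
row 2 ring = −(20/46)·23/10 = -1
totals (row 1 + row 2): sun 1 + 23/10 = 33/10, ring 1 + (-1) = 0, arm 1 + 0 = 1
asked cell (row1, sun) = 1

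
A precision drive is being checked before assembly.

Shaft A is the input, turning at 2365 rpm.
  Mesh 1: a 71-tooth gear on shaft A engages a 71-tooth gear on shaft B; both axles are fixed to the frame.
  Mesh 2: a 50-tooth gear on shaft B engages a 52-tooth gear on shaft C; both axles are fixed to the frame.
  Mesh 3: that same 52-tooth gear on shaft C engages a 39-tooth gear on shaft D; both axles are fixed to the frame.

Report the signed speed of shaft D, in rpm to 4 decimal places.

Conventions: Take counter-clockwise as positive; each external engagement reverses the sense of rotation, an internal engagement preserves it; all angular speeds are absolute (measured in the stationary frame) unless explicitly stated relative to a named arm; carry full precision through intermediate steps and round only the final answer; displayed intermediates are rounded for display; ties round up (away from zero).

recognized (4 fixed axles, 3 meshes): fixed-axis compound train
mesh 1 [71T→71T]: ω = 2365.0000×71/71 = 2365.0000 rpm, sense flips to −
mesh 2 [50T→52T]: ω = 2365.0000×50/52 = 2274.0385 rpm, sense flips to +
mesh 3 [52T→39T]: ω = 2274.0385×52/39 = 3032.0513 rpm, sense flips to −
signed output speed = -3032.0513 rpm

-3032.0513 rpm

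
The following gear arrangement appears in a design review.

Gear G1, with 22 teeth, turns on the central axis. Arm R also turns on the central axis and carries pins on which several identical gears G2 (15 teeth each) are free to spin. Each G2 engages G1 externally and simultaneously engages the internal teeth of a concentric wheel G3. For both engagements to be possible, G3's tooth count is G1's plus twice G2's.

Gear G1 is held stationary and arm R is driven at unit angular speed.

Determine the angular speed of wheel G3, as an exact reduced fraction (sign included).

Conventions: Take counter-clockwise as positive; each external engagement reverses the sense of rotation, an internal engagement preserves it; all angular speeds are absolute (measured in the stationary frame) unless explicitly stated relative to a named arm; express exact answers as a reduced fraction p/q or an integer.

37/26

class = planetary set [G3 = 22+2·15 = 52; Willis about the carrier]
ring teeth: 22 + 2·15 = 52
22(ω_sun−ω_arm) = −52(ω_ring−ω_arm),  ω_sun = 0, ω_arm = 1
ω_ring = 1 − (22/52)(0−1) = 37/26
exact speed ratio = 37/26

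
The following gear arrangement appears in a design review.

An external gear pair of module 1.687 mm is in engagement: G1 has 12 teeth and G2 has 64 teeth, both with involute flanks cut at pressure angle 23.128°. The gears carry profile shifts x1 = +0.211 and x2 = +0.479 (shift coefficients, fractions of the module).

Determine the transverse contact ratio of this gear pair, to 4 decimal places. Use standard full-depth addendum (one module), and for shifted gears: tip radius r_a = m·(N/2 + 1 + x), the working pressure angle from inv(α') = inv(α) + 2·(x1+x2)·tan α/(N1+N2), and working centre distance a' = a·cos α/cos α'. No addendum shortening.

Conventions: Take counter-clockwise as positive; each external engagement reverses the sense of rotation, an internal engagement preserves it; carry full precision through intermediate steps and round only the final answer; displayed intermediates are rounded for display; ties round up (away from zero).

class = single-mesh tooth geometry [involute pair 12T × 64T, m = 1.687]
base radii: r_b1 = 9.308491, r_b2 = 49.645287
tip radii: r_a1 = 12.164957, r_a2 = 56.479073
inv(α') = inv(23.128°) + 2·(+0.211+0.479)·tan α/(12+64) = 0.03120961  ⇒  α' = 25.32051°
a' = a·cos α / cos α' = 64.1060·cos 23.128°/cos 25.32051° = 65.219444
action lengths: √(r_a1²−r_b1²) = 7.831869, √(r_a2²−r_b2²) = 26.930116
base pitch p_b = π·m·cos α = 4.873915
CR = (7.831869 + 26.930116 − 65.219444·sin 25.32051°)/4.873915 = 1.409305
contact ratio ≈ 1.4093

1.4093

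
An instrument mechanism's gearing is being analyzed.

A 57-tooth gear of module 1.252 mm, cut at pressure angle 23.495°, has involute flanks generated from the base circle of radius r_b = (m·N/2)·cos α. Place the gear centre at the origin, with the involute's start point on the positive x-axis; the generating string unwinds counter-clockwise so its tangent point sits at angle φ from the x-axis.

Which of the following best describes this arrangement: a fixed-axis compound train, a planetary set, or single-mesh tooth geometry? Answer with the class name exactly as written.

single-mesh tooth geometry

topology: single-mesh involute geometry — m = 1.252, N = 57
classification: single-mesh tooth geometry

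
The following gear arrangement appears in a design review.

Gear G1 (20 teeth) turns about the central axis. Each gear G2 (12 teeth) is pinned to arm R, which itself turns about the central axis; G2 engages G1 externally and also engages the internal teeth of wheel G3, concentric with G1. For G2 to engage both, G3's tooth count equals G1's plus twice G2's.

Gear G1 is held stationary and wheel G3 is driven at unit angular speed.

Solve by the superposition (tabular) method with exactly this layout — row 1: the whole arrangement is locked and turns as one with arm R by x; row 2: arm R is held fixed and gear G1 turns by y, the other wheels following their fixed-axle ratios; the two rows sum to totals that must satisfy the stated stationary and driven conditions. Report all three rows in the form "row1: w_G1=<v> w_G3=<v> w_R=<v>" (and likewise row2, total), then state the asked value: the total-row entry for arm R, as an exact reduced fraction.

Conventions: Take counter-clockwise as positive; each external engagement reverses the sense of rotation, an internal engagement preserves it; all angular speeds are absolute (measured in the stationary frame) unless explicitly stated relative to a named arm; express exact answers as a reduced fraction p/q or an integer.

class = planetary set [G3 = 20+2·12 = 44; Willis about the carrier]
row 1: whole set turns with the arm by x
row 2: sun turns y, ring = −(20/44)·y, arm 0
boundary: total ω_sun = x + y = 0 and total ω_ring = x − (20/44)·y = 1  ⇒  y = -11/16, x = 11/16
row 2 ring = −(20/44)·(-11/16) = 5/16
totals (row 1 + row 2): sun 11/16 + (-11/16) = 0, ring 11/16 + 5/16 = 1, arm 11/16 + 0 = 11/16
asked cell (total, arm) = 11/16

row1: w_G1=11/16 w_G3=11/16 w_R=11/16
row2: w_G1=-11/16 w_G3=5/16 w_R=0
total: w_G1=0 w_G3=1 w_R=11/16
asked value: 11/16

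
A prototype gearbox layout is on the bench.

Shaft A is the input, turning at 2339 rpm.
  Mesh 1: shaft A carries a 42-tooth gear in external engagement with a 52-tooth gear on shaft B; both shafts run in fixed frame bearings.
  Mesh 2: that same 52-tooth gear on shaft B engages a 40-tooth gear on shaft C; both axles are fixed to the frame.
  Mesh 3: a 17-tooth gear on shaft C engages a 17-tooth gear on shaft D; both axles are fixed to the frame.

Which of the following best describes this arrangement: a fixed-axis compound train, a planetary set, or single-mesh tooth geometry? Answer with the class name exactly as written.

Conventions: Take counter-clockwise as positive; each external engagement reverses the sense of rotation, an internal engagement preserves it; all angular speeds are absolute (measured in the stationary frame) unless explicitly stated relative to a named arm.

3-mesh fixed-axis compound train (all bearings frame-fixed)
classification: fixed-axis compound train

fixed-axis compound train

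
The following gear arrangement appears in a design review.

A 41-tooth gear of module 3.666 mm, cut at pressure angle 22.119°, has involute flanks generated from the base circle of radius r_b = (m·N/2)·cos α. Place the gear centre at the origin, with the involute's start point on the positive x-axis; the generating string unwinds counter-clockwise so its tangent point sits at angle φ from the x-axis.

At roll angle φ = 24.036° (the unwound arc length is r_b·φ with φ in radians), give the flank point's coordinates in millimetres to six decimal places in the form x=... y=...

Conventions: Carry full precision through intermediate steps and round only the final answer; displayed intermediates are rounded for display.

x=75.481380 y=1.683379

single-mesh involute tooth geometry (41T wheel at module 3.666)
pitch radius r_p = m·N/2 = 3.666·41/2 = 75.153000
base radius r_b = r_p·cos α = 75.153000·cos 22.119° = 69.622026
roll angle φ = 24.036° = 0.41950734 rad
x = r_b·(cos φ + φ·sin φ) = 75.481380
y = r_b·(sin φ − φ·cos φ) = 1.683379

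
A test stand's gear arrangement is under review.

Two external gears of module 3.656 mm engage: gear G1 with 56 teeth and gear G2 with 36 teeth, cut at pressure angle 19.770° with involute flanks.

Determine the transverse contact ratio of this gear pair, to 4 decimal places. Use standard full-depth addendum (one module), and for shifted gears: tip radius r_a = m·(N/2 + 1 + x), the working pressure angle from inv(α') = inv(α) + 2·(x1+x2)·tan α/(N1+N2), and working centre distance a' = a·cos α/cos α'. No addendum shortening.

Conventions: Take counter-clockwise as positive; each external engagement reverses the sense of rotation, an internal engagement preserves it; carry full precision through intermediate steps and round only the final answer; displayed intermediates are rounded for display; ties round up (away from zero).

1.7450

topology: single-mesh involute geometry — m = 3.656, 56T/36T pair
base radii: r_b1 = 96.334226, r_b2 = 61.929145
tip radii: r_a1 = 106.024000, r_a2 = 69.464000
no profile shift: α' = α, a' = a
action lengths: √(r_a1²−r_b1²) = 44.280984, √(r_a2²−r_b2²) = 31.464715
base pitch p_b = π·m·cos α = 10.808675
CR = (44.280984 + 31.464715 − 168.176000·sin 19.77000°)/10.808675 = 1.744984
contact ratio ≈ 1.7450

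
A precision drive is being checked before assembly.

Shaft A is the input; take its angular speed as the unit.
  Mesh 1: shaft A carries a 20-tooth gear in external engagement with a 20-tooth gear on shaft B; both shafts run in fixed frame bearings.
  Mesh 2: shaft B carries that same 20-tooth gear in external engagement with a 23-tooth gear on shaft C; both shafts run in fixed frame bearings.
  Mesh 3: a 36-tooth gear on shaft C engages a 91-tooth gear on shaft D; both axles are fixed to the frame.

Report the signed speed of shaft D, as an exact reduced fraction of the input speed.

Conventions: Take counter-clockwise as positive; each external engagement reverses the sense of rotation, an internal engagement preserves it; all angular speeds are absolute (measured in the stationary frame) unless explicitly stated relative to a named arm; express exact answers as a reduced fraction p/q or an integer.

-720/2093

3-mesh fixed-axis compound train (all bearings frame-fixed)
mesh 1 [20T→20T]: |ω|/ω_in = 1×20/20 = 1, sense flips to −
mesh 2 [20T→23T]: |ω|/ω_in = 1×20/23 = 20/23, sense flips to +
mesh 3 [36T→91T]: |ω|/ω_in = (20/23)×36/91 = 720/2093, sense flips to −
signed output speed (× input speed) = -720/2093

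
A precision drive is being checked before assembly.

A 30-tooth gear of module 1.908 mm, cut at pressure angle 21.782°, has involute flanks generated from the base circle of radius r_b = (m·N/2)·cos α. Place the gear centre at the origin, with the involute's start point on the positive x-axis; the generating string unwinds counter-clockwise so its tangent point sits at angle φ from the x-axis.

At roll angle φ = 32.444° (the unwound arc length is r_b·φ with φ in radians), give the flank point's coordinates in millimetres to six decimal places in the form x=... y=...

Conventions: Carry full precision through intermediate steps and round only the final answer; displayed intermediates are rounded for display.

x=30.501904 y=1.557484

single-mesh involute tooth geometry (30T wheel at module 1.908)
pitch radius r_p = m·N/2 = 1.908·30/2 = 28.620000
base radius r_b = r_p·cos α = 28.620000·cos 21.782° = 26.576602
roll angle φ = 32.444° = 0.56625462 rad
x = r_b·(cos φ + φ·sin φ) = 30.501904
y = r_b·(sin φ − φ·cos φ) = 1.557484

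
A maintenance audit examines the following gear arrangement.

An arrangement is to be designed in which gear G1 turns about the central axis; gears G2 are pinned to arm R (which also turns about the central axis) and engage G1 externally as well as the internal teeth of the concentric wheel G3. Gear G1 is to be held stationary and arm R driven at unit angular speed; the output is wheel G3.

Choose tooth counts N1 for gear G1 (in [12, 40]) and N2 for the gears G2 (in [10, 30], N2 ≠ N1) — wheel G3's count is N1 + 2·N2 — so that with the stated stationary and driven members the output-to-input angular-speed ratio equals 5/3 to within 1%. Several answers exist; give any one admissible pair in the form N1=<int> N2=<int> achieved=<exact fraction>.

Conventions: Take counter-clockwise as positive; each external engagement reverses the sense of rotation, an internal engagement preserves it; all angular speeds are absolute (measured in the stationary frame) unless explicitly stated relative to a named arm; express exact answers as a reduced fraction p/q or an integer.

N1=40 N2=10 achieved=5/3

topology: planetary set — design target 5/3, arm = carrier (Willis)
Willis with ω_sun = 0: ω_ring/ω_arm = (N1+N3)/N3; set equal to 5/3  ⇒  N3/N1 = 1/(5/3 − 1) = 3/2
N3 = N1 + 2·N2  ⇒  N2/N1 = (N3/N1 − 1)/2 = (3/2 − 1)/2 = 1/4
smallest multiple with N1 ≥ 12 and N2 ≥ 10: k = 10  ⇒  N1 = 10·4 = 40, N2 = 10·1 = 10 (N1 ≤ 40, N2 ≤ 30, N2 ≠ N1 ✓), N3 = 40 + 2·10 = 60
check: (N1+N3)/N3 with N1 = 40, N3 = 60 gives 5/3; |achieved − target| = 0 ≤ 1/60 ✓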